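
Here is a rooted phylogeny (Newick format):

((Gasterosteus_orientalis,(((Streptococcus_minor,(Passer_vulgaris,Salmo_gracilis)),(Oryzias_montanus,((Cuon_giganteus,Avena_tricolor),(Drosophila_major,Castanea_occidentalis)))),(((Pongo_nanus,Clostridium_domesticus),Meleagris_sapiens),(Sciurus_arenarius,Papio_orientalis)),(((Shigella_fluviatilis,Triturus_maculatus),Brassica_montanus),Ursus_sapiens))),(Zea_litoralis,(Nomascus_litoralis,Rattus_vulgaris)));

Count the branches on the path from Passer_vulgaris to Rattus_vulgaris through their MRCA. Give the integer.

The MRCA of Passer_vulgaris and Rattus_vulgaris is the root of the tree.
From Passer_vulgaris up to that node: 6 branches. From Rattus_vulgaris up to the same node: 3 branches. Total: 6 + 3 = 9.

9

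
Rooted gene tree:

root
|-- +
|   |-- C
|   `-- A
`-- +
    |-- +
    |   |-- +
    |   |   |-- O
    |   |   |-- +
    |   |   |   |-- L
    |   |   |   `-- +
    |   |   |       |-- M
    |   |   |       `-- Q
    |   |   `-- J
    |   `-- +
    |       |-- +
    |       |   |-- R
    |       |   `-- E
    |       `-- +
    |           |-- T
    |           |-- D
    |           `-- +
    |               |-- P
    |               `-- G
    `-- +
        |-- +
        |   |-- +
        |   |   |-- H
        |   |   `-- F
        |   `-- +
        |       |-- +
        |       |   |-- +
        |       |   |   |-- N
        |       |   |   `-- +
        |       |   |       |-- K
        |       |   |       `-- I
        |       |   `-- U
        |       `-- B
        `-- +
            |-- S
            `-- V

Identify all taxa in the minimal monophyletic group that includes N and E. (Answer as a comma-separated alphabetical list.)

B, D, E, F, G, H, I, J, K, L, M, N, O, P, Q, R, S, T, U, V

Tracing N: it sits inside (N,(K,I)).
Tracing E: it sits inside (R,E).
The smallest clade enclosing both is (((O,(L,(M,Q)),J),((R,E),(T,D,(P,G)))),(((H,F),(((N,(K,I)),U),B)),(S,V))); the answer is its 20 terminal taxa in alphabetical order.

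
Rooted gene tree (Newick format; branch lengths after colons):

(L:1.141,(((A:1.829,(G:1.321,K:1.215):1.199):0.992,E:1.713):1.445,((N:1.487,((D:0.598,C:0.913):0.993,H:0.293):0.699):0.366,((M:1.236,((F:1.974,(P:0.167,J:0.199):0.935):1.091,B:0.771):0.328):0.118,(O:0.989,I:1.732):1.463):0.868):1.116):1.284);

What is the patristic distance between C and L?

6.512

The path runs C → … → MRCA → … → L; the MRCA is the root of the tree.
Branch lengths along that path: 0.913 + 0.993 + 0.699 + 0.366 + 1.116 + 1.284 + 1.141 = 6.512.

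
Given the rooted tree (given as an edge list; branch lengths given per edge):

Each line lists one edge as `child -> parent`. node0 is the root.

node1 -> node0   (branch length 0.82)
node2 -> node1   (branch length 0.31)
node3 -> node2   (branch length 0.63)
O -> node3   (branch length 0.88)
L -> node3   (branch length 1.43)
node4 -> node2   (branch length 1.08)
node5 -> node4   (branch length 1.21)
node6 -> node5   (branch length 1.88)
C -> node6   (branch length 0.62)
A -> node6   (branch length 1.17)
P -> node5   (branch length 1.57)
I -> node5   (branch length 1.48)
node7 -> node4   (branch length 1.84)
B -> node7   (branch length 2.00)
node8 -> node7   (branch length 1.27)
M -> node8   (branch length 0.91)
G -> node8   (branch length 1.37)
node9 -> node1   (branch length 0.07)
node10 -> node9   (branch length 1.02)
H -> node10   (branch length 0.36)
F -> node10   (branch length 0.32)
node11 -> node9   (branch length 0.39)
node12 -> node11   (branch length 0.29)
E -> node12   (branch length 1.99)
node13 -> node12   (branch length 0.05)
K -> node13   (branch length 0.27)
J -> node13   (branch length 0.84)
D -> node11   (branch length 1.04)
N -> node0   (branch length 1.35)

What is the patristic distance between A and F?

7.06

The path runs A → … → MRCA → … → F; the MRCA is the node subtending (((O,L),(((C,A),P,I),(B,(M,G)))),((H,F),((E,(K,J)),D))).
Branch lengths along that path: 1.17 + 1.88 + 1.21 + 1.08 + 0.31 + 0.07 + 1.02 + 0.32 = 7.06.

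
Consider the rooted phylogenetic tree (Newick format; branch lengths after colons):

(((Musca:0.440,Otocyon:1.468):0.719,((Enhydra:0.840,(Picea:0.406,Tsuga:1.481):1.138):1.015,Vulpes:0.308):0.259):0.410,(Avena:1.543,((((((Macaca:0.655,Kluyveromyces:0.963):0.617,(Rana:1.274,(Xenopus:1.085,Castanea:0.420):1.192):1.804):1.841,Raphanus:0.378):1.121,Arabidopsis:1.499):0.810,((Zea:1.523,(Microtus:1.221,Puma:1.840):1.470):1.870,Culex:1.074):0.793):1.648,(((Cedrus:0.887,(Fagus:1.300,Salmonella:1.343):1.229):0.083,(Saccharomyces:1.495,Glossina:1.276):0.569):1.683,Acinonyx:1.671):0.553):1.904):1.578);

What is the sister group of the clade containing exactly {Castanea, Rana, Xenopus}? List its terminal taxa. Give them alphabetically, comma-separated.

Kluyveromyces, Macaca

The clade containing exactly {Castanea, Rana, Xenopus} attaches to the tree at the node subtending ((Macaca,Kluyveromyces),(Rana,(Xenopus,Castanea))).
The other lineage descending from that same node — the sister group — is (Macaca,Kluyveromyces); its 2 tips in alphabetical order are the answer.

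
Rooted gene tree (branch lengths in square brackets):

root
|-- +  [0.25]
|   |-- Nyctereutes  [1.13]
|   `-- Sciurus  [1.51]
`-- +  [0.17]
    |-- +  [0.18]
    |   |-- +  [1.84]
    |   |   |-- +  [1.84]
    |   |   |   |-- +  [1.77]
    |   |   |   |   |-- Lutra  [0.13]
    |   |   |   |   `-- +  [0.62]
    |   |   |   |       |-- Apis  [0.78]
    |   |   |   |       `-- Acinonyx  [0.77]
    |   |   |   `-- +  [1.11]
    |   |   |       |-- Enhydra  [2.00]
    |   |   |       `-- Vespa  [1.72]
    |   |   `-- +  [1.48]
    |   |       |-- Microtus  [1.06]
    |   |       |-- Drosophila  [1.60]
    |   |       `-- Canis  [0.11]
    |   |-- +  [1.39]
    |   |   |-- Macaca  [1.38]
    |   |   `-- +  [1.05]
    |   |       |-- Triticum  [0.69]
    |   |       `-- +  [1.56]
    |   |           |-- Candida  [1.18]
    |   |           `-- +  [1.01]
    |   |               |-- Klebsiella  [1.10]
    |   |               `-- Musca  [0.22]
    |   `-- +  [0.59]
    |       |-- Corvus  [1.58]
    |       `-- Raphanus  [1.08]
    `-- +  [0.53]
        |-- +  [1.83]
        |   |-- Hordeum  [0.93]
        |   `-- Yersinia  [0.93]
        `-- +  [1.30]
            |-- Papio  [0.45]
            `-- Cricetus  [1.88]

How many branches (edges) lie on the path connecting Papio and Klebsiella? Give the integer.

9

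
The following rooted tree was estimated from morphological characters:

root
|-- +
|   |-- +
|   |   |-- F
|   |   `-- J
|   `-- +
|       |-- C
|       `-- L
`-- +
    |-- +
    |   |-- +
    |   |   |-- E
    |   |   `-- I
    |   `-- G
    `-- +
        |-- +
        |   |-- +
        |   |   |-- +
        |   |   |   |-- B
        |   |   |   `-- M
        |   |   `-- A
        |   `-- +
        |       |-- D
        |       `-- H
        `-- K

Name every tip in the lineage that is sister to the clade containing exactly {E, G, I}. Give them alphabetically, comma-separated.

The clade containing exactly {E, G, I} attaches to the tree at the node subtending (((E,I),G),((((B,M),A),(D,H)),K)).
The other lineage descending from that same node — the sister group — is ((((B,M),A),(D,H)),K); its 6 tips in alphabetical order are the answer.

A, B, D, H, K, M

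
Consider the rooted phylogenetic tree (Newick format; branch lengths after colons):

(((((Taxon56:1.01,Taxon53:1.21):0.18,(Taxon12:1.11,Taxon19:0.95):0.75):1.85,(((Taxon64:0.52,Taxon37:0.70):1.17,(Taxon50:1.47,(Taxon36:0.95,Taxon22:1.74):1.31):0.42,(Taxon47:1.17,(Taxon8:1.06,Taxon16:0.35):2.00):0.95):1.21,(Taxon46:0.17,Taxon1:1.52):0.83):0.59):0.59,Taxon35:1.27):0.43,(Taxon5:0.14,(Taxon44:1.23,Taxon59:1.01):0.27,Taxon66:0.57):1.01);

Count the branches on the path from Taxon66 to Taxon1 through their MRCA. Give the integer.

The MRCA of Taxon66 and Taxon1 is the root of the tree.
From Taxon66 up to that node: 2 branches. From Taxon1 up to the same node: 5 branches. Total: 2 + 5 = 7.

7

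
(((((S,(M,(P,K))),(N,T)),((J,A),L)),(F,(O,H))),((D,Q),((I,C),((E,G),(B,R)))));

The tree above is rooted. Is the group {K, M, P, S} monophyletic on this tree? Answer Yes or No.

Yes

The most recent common ancestor of these taxa subtends (S,(M,(P,K))).
That clade has exactly 4 tips — every listed taxon and nothing else — so the group is monophyletic.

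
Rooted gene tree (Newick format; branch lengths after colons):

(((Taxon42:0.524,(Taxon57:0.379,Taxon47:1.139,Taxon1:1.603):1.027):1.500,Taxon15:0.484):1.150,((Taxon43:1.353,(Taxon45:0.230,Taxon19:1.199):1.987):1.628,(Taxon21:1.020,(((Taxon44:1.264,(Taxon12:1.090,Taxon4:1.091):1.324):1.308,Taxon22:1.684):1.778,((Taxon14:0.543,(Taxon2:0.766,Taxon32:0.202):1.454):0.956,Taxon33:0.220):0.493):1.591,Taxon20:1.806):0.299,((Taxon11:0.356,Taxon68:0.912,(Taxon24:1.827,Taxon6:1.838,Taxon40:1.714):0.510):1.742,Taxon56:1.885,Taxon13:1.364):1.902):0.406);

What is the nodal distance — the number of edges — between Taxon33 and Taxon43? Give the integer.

6

The MRCA of Taxon33 and Taxon43 is the node subtending ((Taxon43,(Taxon45,Taxon19)),(Taxon21,(((Taxon44,(Taxon12,Taxon4)),Taxon22),((Taxon14,(Taxon2,Taxon32)),Taxon33)),Taxon20),((Taxon11,Taxon68,(Taxon24,Taxon6,Taxon40)),Taxon56,Taxon13)).
From Taxon33 up to that node: 4 branches. From Taxon43 up to the same node: 2 branches. Total: 4 + 2 = 6.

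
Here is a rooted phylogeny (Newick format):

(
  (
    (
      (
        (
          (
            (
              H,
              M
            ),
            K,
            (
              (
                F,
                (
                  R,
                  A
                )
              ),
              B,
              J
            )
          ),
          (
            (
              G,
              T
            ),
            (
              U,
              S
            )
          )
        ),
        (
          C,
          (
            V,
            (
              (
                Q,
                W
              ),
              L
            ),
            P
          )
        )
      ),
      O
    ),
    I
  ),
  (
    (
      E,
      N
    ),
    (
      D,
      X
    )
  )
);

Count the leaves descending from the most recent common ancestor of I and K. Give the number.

The MRCA of I and K is the node subtending ((((((H,M),K,((F,(R,A)),B,J)),((G,T),(U,S))),(C,(V,((Q,W),L),P))),O),I).
That clade contains 20 terminal taxa: A, B, C, F, G, H, I, J, K, L, M, O, P, Q, R, S, T, U, V, W.

20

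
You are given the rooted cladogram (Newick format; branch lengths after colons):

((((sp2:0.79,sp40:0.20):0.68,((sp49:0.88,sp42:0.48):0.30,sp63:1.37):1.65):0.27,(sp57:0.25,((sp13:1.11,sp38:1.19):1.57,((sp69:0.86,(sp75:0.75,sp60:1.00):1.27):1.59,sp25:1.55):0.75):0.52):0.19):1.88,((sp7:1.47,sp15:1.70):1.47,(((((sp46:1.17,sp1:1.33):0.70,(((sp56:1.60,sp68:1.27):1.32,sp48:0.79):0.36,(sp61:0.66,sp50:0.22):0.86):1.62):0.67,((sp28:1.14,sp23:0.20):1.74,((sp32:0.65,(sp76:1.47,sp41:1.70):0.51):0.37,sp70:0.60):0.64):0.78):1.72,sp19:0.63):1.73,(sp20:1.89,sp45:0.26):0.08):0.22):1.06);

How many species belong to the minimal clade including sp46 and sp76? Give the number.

13

The MRCA of sp46 and sp76 is the node subtending (((sp46,sp1),(((sp56,sp68),sp48),(sp61,sp50))),((sp28,sp23),((sp32,(sp76,sp41)),sp70))).
That clade contains 13 terminal taxa: sp1, sp23, sp28, sp32, sp41, sp46, sp48, sp50, sp56, sp61, sp68, sp70, sp76.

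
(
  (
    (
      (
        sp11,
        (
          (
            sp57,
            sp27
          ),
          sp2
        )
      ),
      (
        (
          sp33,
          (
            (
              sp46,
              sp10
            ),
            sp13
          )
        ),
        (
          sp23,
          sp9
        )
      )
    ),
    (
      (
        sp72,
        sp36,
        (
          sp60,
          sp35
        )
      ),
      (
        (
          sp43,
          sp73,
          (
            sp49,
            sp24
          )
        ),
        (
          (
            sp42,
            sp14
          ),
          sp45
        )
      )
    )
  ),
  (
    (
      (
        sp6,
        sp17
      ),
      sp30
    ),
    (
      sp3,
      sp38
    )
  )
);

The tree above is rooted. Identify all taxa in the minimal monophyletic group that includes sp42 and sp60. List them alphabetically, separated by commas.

sp14, sp24, sp35, sp36, sp42, sp43, sp45, sp49, sp60, sp72, sp73

Tracing sp42: it sits inside (sp42,sp14).
Tracing sp60: it sits inside (sp60,sp35).
The smallest clade enclosing both is ((sp72,sp36,(sp60,sp35)),((sp43,sp73,(sp49,sp24)),((sp42,sp14),sp45))); the answer is its 11 terminal taxa in alphabetical order.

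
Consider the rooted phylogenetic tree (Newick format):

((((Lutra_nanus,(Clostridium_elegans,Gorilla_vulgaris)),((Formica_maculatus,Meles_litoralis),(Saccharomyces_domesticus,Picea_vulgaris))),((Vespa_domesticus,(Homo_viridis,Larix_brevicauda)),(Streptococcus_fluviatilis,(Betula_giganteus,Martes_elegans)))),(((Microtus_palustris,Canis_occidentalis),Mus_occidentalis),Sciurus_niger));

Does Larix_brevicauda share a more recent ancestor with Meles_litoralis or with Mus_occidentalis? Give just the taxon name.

Meles_litoralis

The MRCA of Larix_brevicauda and Meles_litoralis subtends (((Lutra_nanus,(Clostridium_elegans,Gorilla_vulgaris)),((Formica_maculatus,Meles_litoralis),(Saccharomyces_domesticus,Picea_vulgaris))),((Vespa_domesticus,(Homo_viridis,Larix_brevicauda)),(Streptococcus_fluviatilis,(Betula_giganteus,Martes_elegans)))) (13 taxa).
The MRCA of Larix_brevicauda and Mus_occidentalis is the root, subtending the entire tree (17 taxa).
The first is nested inside the second, so Larix_brevicauda shares a more recent common ancestor with Meles_litoralis.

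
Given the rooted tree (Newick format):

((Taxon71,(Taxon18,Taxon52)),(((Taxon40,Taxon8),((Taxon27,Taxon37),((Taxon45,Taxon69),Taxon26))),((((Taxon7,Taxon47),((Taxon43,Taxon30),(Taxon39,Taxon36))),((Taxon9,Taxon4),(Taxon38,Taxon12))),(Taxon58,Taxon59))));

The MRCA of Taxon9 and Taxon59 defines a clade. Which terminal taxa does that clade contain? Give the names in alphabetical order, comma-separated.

Taxon12, Taxon30, Taxon36, Taxon38, Taxon39, Taxon4, Taxon43, Taxon47, Taxon58, Taxon59, Taxon7, Taxon9

Tracing Taxon9: it sits inside (Taxon9,Taxon4).
Tracing Taxon59: it sits inside (Taxon58,Taxon59).
The smallest clade enclosing both is ((((Taxon7,Taxon47),((Taxon43,Taxon30),(Taxon39,Taxon36))),((Taxon9,Taxon4),(Taxon38,Taxon12))),(Taxon58,Taxon59)); the answer is its 12 terminal taxa in alphabetical order.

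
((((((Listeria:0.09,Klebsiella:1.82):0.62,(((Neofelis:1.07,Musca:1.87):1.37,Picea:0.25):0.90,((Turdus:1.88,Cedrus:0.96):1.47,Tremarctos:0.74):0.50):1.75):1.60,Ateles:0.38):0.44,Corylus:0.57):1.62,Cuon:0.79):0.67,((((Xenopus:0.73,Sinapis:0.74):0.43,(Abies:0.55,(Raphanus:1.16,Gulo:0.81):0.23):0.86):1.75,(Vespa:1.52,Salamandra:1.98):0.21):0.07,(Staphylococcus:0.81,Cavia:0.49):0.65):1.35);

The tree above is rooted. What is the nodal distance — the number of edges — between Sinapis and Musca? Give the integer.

13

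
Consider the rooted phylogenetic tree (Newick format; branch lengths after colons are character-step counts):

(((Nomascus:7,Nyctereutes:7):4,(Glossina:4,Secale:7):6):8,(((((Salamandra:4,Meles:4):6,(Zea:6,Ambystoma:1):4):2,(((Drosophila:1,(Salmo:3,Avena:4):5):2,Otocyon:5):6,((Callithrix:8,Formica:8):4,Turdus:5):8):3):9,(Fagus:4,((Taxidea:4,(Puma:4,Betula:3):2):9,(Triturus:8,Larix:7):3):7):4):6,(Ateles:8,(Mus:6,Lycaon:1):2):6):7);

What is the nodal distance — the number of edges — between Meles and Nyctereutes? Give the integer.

The MRCA of Meles and Nyctereutes is the root of the tree.
From Meles up to that node: 6 branches. From Nyctereutes up to the same node: 3 branches. Total: 6 + 3 = 9.

9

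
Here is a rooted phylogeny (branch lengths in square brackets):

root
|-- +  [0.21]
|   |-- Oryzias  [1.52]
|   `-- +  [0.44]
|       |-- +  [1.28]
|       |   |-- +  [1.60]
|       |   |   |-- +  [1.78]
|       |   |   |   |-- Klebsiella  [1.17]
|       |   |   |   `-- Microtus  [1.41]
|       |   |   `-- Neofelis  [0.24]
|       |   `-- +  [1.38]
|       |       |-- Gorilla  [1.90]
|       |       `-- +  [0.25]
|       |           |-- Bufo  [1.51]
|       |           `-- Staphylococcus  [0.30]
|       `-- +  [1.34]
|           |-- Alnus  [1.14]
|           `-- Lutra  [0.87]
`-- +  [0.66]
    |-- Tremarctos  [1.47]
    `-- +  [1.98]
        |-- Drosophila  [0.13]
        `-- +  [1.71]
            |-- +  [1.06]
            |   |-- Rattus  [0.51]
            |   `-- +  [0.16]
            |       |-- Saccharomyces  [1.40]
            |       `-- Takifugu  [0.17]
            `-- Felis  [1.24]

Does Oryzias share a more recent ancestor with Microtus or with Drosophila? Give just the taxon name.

Microtus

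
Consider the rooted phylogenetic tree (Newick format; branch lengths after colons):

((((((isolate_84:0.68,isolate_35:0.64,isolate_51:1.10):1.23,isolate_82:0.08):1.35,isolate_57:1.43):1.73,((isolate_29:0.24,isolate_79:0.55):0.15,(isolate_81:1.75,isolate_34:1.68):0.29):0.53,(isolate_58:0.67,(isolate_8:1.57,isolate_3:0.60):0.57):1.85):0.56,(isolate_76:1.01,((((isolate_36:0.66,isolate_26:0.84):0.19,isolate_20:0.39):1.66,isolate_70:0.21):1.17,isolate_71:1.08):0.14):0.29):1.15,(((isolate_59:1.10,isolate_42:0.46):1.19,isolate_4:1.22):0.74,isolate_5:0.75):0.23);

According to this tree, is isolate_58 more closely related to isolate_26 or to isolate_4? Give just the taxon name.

isolate_26

The MRCA of isolate_58 and isolate_26 subtends (((((isolate_84,isolate_35,isolate_51),isolate_82),isolate_57),((isolate_29,isolate_79),(isolate_81,isolate_34)),(isolate_58,(isolate_8,isolate_3))),(isolate_76,((((isolate_36,isolate_26),isolate_20),isolate_70),isolate_71))) (18 taxa).
The MRCA of isolate_58 and isolate_4 is the root, subtending the entire tree (22 taxa).
The first is nested inside the second, so isolate_58 shares a more recent common ancestor with isolate_26.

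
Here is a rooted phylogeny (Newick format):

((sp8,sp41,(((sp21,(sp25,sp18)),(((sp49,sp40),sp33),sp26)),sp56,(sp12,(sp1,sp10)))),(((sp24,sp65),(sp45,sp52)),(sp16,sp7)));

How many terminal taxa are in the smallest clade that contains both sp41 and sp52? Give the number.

19

The MRCA of sp41 and sp52 is the root, so the clade is the entire tree.
That clade contains 19 terminal taxa: sp1, sp10, sp12, sp16, sp18, sp21, sp24, sp25, sp26, sp33, sp40, sp41, sp45, sp49, sp52, sp56, sp65, sp7, sp8.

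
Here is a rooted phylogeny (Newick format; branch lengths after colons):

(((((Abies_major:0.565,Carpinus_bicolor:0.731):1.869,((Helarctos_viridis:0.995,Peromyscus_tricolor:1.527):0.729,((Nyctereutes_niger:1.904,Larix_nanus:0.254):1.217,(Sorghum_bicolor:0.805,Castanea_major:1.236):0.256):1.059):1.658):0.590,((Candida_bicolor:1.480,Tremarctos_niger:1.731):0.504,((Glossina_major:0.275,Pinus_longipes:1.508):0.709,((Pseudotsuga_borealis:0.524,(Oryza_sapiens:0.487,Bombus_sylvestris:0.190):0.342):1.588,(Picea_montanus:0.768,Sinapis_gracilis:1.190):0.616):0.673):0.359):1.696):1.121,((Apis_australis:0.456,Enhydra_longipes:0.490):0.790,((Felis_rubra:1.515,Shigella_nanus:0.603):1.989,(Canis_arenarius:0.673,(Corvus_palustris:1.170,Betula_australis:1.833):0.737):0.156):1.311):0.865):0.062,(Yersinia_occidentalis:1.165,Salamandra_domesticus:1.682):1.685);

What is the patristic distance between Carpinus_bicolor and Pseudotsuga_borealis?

8.030

The path runs Carpinus_bicolor → … → MRCA → … → Pseudotsuga_borealis; the MRCA is the node subtending (((Abies_major,Carpinus_bicolor),((Helarctos_viridis,Peromyscus_tricolor),((Nyctereutes_niger,Larix_nanus),(Sorghum_bicolor,Castanea_major)))),((Candida_bicolor,Tremarctos_niger),((Glossina_major,Pinus_longipes),((Pseudotsuga_borealis,(Oryza_sapiens,Bombus_sylvestris)),(Picea_montanus,Sinapis_gracilis))))).
Branch lengths along that path: 0.731 + 1.869 + 0.590 + 1.696 + 0.359 + 0.673 + 1.588 + 0.524 = 8.030.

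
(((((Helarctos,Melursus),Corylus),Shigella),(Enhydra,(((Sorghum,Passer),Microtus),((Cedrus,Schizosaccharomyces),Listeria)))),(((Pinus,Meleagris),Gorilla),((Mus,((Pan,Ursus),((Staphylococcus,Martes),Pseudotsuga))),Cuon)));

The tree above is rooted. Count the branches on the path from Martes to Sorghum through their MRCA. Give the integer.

13

The MRCA of Martes and Sorghum is the root of the tree.
From Martes up to that node: 7 branches. From Sorghum up to the same node: 6 branches. Total: 7 + 6 = 13.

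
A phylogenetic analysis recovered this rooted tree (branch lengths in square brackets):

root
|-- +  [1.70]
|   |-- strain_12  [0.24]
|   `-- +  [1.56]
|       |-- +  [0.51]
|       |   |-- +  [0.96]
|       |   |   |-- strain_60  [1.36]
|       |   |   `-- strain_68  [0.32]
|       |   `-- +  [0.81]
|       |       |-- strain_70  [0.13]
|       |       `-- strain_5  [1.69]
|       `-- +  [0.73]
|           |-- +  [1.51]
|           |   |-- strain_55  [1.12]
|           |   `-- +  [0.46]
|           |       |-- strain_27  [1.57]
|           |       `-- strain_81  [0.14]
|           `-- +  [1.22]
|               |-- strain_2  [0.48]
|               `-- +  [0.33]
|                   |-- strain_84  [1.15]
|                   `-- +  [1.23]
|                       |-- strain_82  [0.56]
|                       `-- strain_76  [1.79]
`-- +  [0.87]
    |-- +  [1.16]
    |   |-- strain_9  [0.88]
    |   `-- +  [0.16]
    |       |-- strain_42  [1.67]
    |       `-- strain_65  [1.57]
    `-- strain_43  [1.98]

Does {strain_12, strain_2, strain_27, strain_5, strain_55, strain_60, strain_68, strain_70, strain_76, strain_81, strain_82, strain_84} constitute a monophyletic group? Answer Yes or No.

Yes

The most recent common ancestor of these taxa subtends (strain_12,(((strain_60,strain_68),(strain_70,strain_5)),((strain_55,(strain_27,strain_81)),(strain_2,(strain_84,(strain_82,strain_76)))))).
That clade has exactly 12 tips — every listed taxon and nothing else — so the group is monophyletic.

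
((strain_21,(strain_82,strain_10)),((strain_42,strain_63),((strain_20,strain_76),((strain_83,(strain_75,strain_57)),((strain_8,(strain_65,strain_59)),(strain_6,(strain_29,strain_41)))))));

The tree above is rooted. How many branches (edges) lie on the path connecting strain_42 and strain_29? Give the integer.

8

The MRCA of strain_42 and strain_29 is the node subtending ((strain_42,strain_63),((strain_20,strain_76),((strain_83,(strain_75,strain_57)),((strain_8,(strain_65,strain_59)),(strain_6,(strain_29,strain_41)))))).
From strain_42 up to that node: 2 branches. From strain_29 up to the same node: 6 branches. Total: 2 + 6 = 8.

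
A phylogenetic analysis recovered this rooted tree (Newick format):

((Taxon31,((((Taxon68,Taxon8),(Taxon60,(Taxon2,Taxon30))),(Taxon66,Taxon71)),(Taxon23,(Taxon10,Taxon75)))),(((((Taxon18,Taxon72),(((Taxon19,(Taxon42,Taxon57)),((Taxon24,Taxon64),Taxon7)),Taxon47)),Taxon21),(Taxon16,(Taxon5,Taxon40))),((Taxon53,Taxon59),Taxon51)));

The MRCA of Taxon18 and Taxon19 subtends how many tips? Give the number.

The MRCA of Taxon18 and Taxon19 is the node subtending ((Taxon18,Taxon72),(((Taxon19,(Taxon42,Taxon57)),((Taxon24,Taxon64),Taxon7)),Taxon47)).
That clade contains 9 terminal taxa: Taxon18, Taxon19, Taxon24, Taxon42, Taxon47, Taxon57, Taxon64, Taxon7, Taxon72.

9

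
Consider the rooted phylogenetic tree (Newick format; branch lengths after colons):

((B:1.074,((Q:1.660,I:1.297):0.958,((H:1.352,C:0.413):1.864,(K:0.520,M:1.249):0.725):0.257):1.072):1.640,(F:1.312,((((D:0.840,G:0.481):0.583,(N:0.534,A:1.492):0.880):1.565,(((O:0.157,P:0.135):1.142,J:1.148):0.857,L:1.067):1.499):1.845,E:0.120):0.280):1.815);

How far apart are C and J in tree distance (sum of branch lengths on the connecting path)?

12.690

The path runs C → … → MRCA → … → J; the MRCA is the root of the tree.
Branch lengths along that path: 0.413 + 1.864 + 0.257 + 1.072 + 1.640 + 1.815 + 0.280 + 1.845 + 1.499 + 0.857 + 1.148 = 12.690.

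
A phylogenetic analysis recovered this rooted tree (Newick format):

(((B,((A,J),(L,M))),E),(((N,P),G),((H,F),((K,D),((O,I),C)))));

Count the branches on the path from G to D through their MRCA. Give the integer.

The MRCA of G and D is the node subtending (((N,P),G),((H,F),((K,D),((O,I),C)))).
From G up to that node: 2 branches. From D up to the same node: 4 branches. Total: 2 + 4 = 6.

6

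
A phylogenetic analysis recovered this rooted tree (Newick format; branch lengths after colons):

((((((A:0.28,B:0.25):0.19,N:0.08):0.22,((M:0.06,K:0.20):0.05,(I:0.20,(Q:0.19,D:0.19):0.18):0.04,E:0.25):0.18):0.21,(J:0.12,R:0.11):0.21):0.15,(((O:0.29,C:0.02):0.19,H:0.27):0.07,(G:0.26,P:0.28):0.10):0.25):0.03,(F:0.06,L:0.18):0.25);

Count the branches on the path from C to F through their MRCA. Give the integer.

The MRCA of C and F is the root of the tree.
From C up to that node: 5 branches. From F up to the same node: 2 branches. Total: 5 + 2 = 7.

7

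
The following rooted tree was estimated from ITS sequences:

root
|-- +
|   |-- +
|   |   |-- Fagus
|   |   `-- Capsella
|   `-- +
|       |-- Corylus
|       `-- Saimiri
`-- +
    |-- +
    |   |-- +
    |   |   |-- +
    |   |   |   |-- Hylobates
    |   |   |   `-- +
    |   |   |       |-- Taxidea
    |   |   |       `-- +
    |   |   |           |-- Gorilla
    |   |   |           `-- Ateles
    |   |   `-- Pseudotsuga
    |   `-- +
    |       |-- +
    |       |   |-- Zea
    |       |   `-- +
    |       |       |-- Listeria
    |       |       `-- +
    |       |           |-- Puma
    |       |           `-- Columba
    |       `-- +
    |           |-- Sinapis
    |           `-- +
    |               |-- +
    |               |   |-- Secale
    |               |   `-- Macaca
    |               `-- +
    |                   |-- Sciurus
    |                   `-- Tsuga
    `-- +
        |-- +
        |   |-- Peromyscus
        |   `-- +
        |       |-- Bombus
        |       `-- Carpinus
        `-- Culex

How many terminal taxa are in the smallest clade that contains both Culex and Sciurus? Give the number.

18

The MRCA of Culex and Sciurus is the node subtending ((((Hylobates,(Taxidea,(Gorilla,Ateles))),Pseudotsuga),((Zea,(Listeria,(Puma,Columba))),(Sinapis,((Secale,Macaca),(Sciurus,Tsuga))))),((Peromyscus,(Bombus,Carpinus)),Culex)).
That clade contains 18 terminal taxa: Ateles, Bombus, Carpinus, Columba, Culex, Gorilla, Hylobates, Listeria, Macaca, Peromyscus, Pseudotsuga, Puma, Sciurus, Secale, Sinapis, Taxidea, Tsuga, Zea.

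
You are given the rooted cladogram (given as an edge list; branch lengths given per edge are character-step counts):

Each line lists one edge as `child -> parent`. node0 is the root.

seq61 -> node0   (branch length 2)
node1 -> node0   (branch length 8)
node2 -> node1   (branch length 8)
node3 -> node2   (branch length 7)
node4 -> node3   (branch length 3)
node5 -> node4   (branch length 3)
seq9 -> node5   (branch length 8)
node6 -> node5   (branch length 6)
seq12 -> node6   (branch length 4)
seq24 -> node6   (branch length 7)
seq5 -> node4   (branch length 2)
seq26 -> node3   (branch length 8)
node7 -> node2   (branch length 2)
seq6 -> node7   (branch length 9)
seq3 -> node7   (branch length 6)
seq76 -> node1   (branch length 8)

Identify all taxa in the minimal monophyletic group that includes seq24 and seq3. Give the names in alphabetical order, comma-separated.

seq12, seq24, seq26, seq3, seq5, seq6, seq9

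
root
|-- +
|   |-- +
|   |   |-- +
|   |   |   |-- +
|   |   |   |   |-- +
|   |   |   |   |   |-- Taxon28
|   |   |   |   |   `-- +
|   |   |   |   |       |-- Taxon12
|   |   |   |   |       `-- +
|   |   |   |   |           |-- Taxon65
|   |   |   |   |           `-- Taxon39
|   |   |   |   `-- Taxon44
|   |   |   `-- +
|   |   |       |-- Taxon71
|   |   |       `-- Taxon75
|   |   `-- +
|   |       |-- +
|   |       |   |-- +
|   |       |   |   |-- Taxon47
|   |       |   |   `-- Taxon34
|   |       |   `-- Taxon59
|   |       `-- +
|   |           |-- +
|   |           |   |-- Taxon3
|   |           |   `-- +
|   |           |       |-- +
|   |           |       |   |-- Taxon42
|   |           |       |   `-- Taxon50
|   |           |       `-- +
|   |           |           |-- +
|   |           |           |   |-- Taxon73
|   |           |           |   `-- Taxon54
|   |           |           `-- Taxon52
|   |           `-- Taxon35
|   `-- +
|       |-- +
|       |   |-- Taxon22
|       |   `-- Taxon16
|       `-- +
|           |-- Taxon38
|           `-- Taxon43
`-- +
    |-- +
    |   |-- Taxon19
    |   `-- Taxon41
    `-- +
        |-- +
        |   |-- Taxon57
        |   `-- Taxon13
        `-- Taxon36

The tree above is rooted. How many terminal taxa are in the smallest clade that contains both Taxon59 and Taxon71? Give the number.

The MRCA of Taxon59 and Taxon71 is the node subtending ((((Taxon28,(Taxon12,(Taxon65,Taxon39))),Taxon44),(Taxon71,Taxon75)),(((Taxon47,Taxon34),Taxon59),((Taxon3,((Taxon42,Taxon50),((Taxon73,Taxon54),Taxon52))),Taxon35))).
That clade contains 17 terminal taxa: Taxon12, Taxon28, Taxon3, Taxon34, Taxon35, Taxon39, Taxon42, Taxon44, Taxon47, Taxon50, Taxon52, Taxon54, Taxon59, Taxon65, Taxon71, Taxon73, Taxon75.

17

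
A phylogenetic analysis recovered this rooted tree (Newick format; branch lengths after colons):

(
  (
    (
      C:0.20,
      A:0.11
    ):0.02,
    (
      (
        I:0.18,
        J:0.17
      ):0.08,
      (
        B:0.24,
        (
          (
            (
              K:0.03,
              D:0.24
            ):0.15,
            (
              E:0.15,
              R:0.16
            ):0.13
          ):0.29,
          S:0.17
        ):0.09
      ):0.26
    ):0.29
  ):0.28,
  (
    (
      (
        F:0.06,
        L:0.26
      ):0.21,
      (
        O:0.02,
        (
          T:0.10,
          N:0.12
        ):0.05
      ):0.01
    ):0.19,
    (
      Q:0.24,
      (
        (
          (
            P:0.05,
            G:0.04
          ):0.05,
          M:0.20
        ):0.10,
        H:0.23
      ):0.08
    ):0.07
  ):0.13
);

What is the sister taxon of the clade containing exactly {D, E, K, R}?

S

The clade containing exactly {D, E, K, R} attaches to the tree at the node subtending (((K,D),(E,R)),S).
The other lineage descending from that same node — the sister group — is the single tip S.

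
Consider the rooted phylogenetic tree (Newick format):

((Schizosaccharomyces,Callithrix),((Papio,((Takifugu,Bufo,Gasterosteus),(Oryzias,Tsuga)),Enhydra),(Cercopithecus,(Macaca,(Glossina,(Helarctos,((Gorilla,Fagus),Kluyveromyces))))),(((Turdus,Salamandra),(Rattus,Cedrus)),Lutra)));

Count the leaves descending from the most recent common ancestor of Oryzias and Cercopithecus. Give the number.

The MRCA of Oryzias and Cercopithecus is the node subtending ((Papio,((Takifugu,Bufo,Gasterosteus),(Oryzias,Tsuga)),Enhydra),(Cercopithecus,(Macaca,(Glossina,(Helarctos,((Gorilla,Fagus),Kluyveromyces))))),(((Turdus,Salamandra),(Rattus,Cedrus)),Lutra)).
That clade contains 19 terminal taxa: Bufo, Cedrus, Cercopithecus, Enhydra, Fagus, Gasterosteus, Glossina, Gorilla, Helarctos, Kluyveromyces, Lutra, Macaca, Oryzias, Papio, Rattus, Salamandra, Takifugu, Tsuga, Turdus.

19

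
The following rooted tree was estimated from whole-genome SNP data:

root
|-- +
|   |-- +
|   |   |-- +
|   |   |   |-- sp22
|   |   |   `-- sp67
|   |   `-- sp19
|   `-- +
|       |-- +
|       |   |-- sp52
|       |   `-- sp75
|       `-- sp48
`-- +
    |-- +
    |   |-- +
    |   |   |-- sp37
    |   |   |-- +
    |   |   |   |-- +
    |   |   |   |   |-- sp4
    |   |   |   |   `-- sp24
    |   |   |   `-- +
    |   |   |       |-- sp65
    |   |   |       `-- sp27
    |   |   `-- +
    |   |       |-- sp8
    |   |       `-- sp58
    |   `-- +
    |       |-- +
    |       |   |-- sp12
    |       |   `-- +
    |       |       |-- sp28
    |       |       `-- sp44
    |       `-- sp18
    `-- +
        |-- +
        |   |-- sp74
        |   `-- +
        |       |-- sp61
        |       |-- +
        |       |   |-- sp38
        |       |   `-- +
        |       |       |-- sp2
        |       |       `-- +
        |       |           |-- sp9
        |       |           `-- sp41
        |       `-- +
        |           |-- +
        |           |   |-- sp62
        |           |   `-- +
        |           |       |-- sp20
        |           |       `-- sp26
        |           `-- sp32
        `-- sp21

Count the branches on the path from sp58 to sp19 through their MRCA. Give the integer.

The MRCA of sp58 and sp19 is the root of the tree.
From sp58 up to that node: 5 branches. From sp19 up to the same node: 3 branches. Total: 5 + 3 = 8.

8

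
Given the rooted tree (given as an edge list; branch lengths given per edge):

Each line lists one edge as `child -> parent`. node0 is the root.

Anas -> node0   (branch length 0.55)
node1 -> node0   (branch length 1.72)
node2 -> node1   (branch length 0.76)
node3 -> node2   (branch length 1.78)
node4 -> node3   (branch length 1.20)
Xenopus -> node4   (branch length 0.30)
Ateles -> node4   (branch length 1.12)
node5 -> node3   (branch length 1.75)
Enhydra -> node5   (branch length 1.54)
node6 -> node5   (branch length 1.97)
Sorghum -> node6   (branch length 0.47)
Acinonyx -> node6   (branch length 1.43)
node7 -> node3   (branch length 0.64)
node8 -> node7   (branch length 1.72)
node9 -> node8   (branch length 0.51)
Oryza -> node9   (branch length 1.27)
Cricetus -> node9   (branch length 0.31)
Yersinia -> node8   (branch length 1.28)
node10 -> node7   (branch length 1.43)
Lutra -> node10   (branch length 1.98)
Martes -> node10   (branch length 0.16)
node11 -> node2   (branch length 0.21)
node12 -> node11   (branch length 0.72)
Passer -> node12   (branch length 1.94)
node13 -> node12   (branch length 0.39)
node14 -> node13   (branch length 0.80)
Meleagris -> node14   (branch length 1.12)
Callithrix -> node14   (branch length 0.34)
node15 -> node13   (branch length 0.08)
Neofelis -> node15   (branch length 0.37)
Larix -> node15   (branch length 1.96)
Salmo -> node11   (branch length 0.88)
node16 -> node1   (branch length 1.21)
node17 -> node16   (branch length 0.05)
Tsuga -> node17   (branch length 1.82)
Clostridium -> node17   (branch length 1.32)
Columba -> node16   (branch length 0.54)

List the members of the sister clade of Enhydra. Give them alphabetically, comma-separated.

Enhydra attaches to the tree at the node subtending (Enhydra,(Sorghum,Acinonyx)).
The other lineage descending from that same node — the sister group — is (Sorghum,Acinonyx); its 2 tips in alphabetical order are the answer.

Acinonyx, Sorghum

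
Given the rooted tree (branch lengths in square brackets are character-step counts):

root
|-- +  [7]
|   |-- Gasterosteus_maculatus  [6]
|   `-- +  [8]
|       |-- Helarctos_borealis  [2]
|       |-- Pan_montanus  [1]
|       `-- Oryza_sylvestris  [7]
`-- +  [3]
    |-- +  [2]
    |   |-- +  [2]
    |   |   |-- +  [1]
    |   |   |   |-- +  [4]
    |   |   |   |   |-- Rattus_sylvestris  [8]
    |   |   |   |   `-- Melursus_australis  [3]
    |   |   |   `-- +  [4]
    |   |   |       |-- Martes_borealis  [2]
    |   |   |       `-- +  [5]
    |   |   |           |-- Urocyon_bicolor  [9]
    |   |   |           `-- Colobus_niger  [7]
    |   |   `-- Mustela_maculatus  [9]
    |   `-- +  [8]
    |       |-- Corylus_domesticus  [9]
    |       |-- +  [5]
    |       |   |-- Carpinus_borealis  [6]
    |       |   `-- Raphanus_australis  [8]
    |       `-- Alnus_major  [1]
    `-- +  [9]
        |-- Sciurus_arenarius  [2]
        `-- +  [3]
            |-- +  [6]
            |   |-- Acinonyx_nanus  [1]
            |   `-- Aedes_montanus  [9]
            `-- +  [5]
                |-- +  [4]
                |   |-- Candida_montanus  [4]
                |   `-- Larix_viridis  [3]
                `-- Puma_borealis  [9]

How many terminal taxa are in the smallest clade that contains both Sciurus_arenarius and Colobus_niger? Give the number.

The MRCA of Sciurus_arenarius and Colobus_niger is the node subtending (((((Rattus_sylvestris,Melursus_australis),(Martes_borealis,(Urocyon_bicolor,Colobus_niger))),Mustela_maculatus),(Corylus_domesticus,(Carpinus_borealis,Raphanus_australis),Alnus_major)),(Sciurus_arenarius,((Acinonyx_nanus,Aedes_montanus),((Candida_montanus,Larix_viridis),Puma_borealis)))).
That clade contains 16 terminal taxa: Acinonyx_nanus, Aedes_montanus, Alnus_major, Candida_montanus, Carpinus_borealis, Colobus_niger, Corylus_domesticus, Larix_viridis, Martes_borealis, Melursus_australis, Mustela_maculatus, Puma_borealis, Raphanus_australis, Rattus_sylvestris, Sciurus_arenarius, Urocyon_bicolor.

16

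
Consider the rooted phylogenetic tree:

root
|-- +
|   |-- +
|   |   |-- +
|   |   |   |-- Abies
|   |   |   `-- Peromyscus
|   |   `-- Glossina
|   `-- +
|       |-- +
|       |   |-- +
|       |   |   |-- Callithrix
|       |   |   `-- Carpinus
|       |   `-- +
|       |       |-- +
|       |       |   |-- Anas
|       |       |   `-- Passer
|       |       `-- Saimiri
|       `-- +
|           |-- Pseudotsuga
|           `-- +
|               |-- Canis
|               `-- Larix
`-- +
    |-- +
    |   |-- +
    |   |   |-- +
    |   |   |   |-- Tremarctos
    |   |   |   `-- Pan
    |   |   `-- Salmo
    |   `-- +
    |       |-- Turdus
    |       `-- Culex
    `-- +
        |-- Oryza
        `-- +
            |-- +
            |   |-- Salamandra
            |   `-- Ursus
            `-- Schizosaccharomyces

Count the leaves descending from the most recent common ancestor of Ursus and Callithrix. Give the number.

The MRCA of Ursus and Callithrix is the root, so the clade is the entire tree.
That clade contains 20 terminal taxa: Abies, Anas, Callithrix, Canis, Carpinus, Culex, Glossina, Larix, Oryza, Pan, Passer, Peromyscus, Pseudotsuga, Saimiri, Salamandra, Salmo, Schizosaccharomyces, Tremarctos, Turdus, Ursus.

20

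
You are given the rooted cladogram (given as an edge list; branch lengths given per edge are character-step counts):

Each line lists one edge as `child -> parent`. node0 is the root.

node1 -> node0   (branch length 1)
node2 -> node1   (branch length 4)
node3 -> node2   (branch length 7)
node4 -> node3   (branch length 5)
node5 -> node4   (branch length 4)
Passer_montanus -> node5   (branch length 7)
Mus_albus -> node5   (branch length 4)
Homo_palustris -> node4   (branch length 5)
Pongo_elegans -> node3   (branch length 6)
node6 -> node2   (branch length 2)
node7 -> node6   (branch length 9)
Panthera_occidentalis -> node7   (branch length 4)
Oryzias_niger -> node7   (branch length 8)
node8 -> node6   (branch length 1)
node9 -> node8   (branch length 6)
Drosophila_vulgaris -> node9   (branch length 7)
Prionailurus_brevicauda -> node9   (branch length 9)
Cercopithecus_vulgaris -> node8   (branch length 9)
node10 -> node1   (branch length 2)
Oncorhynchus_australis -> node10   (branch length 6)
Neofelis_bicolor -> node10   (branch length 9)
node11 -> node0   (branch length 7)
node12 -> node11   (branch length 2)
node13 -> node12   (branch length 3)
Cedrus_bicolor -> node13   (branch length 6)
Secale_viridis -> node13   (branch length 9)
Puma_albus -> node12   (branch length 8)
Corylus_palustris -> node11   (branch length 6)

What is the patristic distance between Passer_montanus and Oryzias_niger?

The path runs Passer_montanus → … → MRCA → … → Oryzias_niger; the MRCA is the node subtending ((((Passer_montanus,Mus_albus),Homo_palustris),Pongo_elegans),((Panthera_occidentalis,Oryzias_niger),((Drosophila_vulgaris,Prionailurus_brevicauda),Cercopithecus_vulgaris))).
Branch lengths along that path: 7 + 4 + 5 + 7 + 2 + 9 + 8 = 42.

42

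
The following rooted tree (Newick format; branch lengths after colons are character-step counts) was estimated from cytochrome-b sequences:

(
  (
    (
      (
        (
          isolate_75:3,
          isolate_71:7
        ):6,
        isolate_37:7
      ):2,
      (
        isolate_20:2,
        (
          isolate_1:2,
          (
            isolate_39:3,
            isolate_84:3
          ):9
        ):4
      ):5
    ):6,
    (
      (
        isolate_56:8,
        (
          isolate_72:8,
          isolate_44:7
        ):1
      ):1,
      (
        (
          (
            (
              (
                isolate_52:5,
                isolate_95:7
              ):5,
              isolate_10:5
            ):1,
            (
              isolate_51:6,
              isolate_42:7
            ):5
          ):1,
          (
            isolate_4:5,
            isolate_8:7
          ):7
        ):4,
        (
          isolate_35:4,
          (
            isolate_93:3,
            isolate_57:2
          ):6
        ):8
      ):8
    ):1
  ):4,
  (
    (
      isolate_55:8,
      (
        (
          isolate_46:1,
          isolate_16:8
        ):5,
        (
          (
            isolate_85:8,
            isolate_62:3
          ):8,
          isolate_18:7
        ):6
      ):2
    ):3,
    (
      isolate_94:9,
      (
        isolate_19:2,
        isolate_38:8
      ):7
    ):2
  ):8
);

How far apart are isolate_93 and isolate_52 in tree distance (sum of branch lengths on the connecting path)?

33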